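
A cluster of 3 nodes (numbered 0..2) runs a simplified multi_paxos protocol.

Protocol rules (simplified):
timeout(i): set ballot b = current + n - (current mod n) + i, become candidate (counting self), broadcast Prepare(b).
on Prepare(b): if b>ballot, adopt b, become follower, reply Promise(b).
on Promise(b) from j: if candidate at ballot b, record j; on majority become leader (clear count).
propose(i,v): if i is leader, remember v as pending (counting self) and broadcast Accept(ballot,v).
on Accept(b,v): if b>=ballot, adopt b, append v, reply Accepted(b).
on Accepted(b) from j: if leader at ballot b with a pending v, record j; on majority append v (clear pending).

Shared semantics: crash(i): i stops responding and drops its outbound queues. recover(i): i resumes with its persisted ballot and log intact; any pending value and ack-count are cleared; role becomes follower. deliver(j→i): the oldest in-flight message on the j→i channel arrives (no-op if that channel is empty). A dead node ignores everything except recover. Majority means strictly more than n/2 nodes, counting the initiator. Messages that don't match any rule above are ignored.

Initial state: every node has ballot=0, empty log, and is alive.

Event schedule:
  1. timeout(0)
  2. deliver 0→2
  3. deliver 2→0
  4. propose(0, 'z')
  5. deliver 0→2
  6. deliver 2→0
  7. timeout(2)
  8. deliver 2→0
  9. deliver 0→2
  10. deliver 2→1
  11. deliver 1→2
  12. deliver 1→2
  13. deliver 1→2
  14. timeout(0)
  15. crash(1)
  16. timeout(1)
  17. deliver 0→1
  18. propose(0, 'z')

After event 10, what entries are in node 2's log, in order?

step 1 timeout(0): 0={cand,b=3,log=-}
step 2 deliver 0→2: 2={foll,b=3,log=-}
step 3 deliver 2→0: 0={lead,b=3,log=-}
step 4 propose(0,'z'): —
step 5 deliver 0→2: 2={foll,b=3,log=z}
step 6 deliver 2→0: 0={lead,b=3,log=z}
step 7 timeout(2): 2={cand,b=8,log=z}
step 8 deliver 2→0: 0={foll,b=8,log=z}
step 9 deliver 0→2: 2={lead,b=8,log=z}
step 10 deliver 2→1: 1={foll,b=8,log=-}

z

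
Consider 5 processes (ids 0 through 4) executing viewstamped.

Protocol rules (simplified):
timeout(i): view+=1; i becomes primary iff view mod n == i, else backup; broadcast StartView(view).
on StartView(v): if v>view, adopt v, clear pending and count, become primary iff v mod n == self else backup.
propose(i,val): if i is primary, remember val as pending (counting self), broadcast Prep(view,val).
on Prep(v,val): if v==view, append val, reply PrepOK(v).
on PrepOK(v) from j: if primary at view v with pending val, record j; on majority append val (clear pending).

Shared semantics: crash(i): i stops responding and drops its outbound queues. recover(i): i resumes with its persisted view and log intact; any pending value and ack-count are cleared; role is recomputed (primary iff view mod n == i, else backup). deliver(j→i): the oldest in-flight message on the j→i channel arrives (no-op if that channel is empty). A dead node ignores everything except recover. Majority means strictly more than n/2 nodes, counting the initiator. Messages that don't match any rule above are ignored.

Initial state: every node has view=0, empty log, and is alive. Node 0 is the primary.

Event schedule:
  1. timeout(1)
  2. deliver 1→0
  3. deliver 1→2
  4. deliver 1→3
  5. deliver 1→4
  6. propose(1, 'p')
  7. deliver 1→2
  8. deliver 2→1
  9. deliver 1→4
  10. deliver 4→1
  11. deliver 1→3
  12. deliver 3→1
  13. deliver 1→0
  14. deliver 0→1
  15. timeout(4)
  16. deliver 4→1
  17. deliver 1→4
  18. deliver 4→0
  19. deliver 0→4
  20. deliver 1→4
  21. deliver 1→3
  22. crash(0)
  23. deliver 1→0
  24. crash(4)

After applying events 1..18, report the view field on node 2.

1

step 1 timeout(1): 1={prim,v=1,log=-}
step 2 deliver 1→0: 0={back,v=1,log=-}
step 3 deliver 1→2: 2={back,v=1,log=-}
step 4 deliver 1→3: 3={back,v=1,log=-}
step 5 deliver 1→4: 4={back,v=1,log=-}
step 6 propose(1,'p'): —
step 7 deliver 1→2: 2={back,v=1,log=p}
step 8 deliver 2→1: —
step 9 deliver 1→4: 4={back,v=1,log=p}
step 10 deliver 4→1: 1={prim,v=1,log=p}
step 11 deliver 1→3: 3={back,v=1,log=p}
step 12 deliver 3→1: —
step 13 deliver 1→0: 0={back,v=1,log=p}
step 14 deliver 0→1: —
step 15 timeout(4): 4={back,v=2,log=p}
step 16 deliver 4→1: 1={back,v=2,log=p}
step 17 deliver 1→4: —
step 18 deliver 4→0: 0={back,v=2,log=p}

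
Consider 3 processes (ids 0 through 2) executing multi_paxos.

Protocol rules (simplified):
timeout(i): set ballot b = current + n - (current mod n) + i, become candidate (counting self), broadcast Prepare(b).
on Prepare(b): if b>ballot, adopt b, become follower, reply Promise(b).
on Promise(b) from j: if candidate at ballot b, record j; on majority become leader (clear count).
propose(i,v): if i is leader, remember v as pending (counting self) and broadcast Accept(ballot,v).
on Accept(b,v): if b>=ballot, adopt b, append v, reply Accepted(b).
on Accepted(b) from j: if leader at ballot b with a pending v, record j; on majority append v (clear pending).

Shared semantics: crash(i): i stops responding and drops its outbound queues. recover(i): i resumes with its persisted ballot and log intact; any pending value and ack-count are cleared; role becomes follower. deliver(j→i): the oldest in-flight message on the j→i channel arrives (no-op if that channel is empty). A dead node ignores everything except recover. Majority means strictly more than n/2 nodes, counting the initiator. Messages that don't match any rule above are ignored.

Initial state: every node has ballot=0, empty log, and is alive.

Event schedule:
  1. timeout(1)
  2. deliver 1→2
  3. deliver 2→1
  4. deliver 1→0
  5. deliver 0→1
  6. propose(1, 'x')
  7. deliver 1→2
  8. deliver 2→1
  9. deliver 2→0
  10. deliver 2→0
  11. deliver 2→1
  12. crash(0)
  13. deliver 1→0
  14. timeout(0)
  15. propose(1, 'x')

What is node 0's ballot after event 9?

4

after 1 — timeout(1): n1:cand/b4/[-]
after 2 — deliver 1→2: n2:foll/b4/[-]
after 3 — deliver 2→1: n1:lead/b4/[-]
after 4 — deliver 1→0: n0:foll/b4/[-]
after 5 — deliver 0→1: ·
after 6 — propose(1,'x'): ·
after 7 — deliver 1→2: n2:foll/b4/[x]
after 8 — deliver 2→1: n1:lead/b4/[x]
after 9 — deliver 2→0: ·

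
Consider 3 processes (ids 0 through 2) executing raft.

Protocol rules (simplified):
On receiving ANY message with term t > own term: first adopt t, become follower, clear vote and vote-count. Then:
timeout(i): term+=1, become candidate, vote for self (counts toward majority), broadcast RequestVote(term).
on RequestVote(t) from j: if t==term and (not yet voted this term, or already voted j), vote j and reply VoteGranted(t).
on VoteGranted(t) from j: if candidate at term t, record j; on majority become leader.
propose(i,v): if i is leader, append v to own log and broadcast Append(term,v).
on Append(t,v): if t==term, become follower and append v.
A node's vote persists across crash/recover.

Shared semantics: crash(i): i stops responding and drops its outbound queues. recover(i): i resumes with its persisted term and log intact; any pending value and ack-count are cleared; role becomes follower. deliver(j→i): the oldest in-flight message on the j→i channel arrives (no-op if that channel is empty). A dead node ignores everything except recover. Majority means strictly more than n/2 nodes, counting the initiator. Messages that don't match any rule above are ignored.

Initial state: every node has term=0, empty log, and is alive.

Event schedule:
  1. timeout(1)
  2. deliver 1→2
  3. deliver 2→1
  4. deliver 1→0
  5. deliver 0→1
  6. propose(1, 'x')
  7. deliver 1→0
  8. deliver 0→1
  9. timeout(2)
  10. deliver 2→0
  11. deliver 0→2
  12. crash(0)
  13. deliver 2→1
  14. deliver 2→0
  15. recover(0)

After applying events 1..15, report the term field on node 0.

e1 timeout(1): 1[cand,t=1,-]
e2 deliver 1→2: 2[foll,t=1,-]
e3 deliver 2→1: 1[lead,t=1,-]
e4 deliver 1→0: 0[foll,t=1,-]
e5 deliver 0→1: ·
e6 propose(1,'x'): 1[lead,t=1,x]
e7 deliver 1→0: 0[foll,t=1,x]
e8 deliver 0→1: ·
e9 timeout(2): 2[cand,t=2,-]
e10 deliver 2→0: 0[foll,t=2,x]
e11 deliver 0→2: 2[lead,t=2,-]
e12 crash(0): 0[✗foll,t=2,x]
e13 deliver 2→1: 1[foll,t=2,x]
e14 deliver 2→0: ·
e15 recover(0): 0[foll,t=2,x]

2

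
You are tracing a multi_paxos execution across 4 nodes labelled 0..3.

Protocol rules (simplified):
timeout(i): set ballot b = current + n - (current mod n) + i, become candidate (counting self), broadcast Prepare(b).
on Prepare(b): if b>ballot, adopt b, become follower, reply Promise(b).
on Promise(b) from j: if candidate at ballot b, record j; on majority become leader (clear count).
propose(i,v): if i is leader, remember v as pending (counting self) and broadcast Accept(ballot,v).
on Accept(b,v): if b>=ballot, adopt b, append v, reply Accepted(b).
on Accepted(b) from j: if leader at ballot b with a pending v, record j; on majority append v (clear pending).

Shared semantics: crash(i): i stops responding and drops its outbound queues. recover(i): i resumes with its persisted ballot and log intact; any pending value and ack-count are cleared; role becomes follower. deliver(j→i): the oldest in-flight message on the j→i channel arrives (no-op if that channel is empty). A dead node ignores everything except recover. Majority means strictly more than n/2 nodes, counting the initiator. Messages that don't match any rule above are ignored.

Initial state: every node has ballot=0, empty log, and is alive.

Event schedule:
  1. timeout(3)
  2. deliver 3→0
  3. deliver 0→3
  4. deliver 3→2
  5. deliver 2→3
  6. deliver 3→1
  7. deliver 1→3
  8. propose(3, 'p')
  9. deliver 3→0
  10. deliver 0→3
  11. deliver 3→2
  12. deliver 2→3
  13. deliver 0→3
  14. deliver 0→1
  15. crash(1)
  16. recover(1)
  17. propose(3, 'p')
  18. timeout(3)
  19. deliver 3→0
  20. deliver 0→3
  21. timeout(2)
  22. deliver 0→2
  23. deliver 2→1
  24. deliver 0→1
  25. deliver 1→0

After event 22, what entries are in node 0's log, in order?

1. timeout(3):  <3:cand b7 ->
2. deliver 3→0:  <0:foll b7 ->
3. deliver 0→3:  nop
4. deliver 3→2:  <2:foll b7 ->
5. deliver 2→3:  <3:lead b7 ->
6. deliver 3→1:  <1:foll b7 ->
7. deliver 1→3:  nop
8. propose(3,'p'):  nop
9. deliver 3→0:  <0:foll b7 p>
10. deliver 0→3:  nop
11. deliver 3→2:  <2:foll b7 p>
12. deliver 2→3:  <3:lead b7 p>
13. deliver 0→3:  nop
14. deliver 0→1:  nop
15. crash(1):  <1:✗foll b7 ->
16. recover(1):  <1:foll b7 ->
17. propose(3,'p'):  nop
18. timeout(3):  <3:cand b11 p>
19. deliver 3→0:  <0:foll b7 p,p>
20. deliver 0→3:  nop
21. timeout(2):  <2:cand b10 p>
22. deliver 0→2:  nop

p,p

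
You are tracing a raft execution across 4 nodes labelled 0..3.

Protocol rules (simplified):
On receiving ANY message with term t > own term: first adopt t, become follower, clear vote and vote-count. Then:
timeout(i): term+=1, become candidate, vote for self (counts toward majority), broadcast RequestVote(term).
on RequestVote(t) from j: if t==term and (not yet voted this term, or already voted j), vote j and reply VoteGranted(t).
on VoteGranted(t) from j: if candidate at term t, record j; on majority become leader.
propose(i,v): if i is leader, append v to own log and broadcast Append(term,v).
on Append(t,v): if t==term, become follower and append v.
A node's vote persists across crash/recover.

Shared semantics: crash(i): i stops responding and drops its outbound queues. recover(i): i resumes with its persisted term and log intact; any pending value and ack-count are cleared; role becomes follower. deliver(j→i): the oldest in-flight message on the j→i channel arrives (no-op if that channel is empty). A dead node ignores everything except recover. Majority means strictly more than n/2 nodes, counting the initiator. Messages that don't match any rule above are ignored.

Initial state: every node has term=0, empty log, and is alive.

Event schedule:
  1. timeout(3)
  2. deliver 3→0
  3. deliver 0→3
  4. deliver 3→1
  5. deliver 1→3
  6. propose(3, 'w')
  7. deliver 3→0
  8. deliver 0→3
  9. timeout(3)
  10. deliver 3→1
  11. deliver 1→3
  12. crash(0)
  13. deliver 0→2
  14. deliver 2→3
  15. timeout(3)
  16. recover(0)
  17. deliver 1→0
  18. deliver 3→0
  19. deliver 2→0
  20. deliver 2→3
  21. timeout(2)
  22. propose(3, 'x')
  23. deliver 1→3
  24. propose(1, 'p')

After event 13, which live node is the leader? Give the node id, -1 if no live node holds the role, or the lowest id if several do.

-1

1. timeout(3):  <3:cand t1 ->
2. deliver 3→0:  <0:foll t1 ->
3. deliver 0→3:  nop
4. deliver 3→1:  <1:foll t1 ->
5. deliver 1→3:  <3:lead t1 ->
6. propose(3,'w'):  <3:lead t1 w>
7. deliver 3→0:  <0:foll t1 w>
8. deliver 0→3:  nop
9. timeout(3):  <3:cand t2 w>
10. deliver 3→1:  <1:foll t1 w>
11. deliver 1→3:  nop
12. crash(0):  <0:✗foll t1 w>
13. deliver 0→2:  nop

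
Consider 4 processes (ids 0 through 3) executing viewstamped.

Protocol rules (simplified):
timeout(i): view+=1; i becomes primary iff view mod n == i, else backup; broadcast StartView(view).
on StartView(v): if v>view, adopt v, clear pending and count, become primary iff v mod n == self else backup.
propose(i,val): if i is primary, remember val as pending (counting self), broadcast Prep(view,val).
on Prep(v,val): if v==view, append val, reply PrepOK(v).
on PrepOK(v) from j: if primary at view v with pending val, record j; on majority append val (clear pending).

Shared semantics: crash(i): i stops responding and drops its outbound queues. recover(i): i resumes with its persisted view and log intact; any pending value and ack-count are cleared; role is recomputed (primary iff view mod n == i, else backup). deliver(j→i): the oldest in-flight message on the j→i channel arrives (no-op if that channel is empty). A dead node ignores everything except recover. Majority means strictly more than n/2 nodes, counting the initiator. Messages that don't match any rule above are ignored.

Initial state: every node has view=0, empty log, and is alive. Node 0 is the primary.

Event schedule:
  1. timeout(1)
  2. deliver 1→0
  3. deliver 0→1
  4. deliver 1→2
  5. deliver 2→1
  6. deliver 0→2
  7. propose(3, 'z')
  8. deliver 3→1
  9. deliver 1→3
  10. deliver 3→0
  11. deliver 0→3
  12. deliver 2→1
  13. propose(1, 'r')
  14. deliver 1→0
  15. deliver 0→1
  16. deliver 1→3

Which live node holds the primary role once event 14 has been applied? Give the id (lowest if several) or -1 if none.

1

1. timeout(1):  <1:prim v1 ->
2. deliver 1→0:  <0:back v1 ->
3. deliver 0→1:  nop
4. deliver 1→2:  <2:back v1 ->
5. deliver 2→1:  nop
6. deliver 0→2:  nop
7. propose(3,'z'):  nop
8. deliver 3→1:  nop
9. deliver 1→3:  <3:back v1 ->
10. deliver 3→0:  nop
11. deliver 0→3:  nop
12. deliver 2→1:  nop
13. propose(1,'r'):  nop
14. deliver 1→0:  <0:back v1 r>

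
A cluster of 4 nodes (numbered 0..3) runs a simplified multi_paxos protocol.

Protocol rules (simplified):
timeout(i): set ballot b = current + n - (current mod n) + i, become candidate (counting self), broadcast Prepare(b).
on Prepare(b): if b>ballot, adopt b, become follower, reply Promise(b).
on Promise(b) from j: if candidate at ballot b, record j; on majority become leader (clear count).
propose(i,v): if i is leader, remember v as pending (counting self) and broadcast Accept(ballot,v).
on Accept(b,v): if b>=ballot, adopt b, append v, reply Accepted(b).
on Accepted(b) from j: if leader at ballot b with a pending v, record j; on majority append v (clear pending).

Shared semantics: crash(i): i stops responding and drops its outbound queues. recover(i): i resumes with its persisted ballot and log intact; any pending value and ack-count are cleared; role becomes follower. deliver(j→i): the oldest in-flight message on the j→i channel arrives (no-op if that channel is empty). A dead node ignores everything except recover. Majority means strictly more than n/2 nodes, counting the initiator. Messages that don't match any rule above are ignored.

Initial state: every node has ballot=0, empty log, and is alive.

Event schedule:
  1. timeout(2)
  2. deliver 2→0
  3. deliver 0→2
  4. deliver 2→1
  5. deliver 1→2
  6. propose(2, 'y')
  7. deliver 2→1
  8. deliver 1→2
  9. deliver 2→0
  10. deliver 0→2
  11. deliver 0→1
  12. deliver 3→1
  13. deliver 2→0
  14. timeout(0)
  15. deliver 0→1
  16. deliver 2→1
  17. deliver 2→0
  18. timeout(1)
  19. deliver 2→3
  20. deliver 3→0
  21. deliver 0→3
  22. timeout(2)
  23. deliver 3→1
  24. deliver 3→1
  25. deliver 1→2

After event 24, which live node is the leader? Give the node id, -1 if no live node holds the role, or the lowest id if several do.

-1

[1] timeout(2) → N2(cand b6 [-])
[2] deliver 2→0 → N0(foll b6 [-])
[3] deliver 0→2 → ∅
[4] deliver 2→1 → N1(foll b6 [-])
[5] deliver 1→2 → N2(lead b6 [-])
[6] propose(2,'y') → ∅
[7] deliver 2→1 → N1(foll b6 [y])
[8] deliver 1→2 → ∅
[9] deliver 2→0 → N0(foll b6 [y])
[10] deliver 0→2 → N2(lead b6 [y])
[11] deliver 0→1 → ∅
[12] deliver 3→1 → ∅
[13] deliver 2→0 → ∅
[14] timeout(0) → N0(cand b8 [y])
[15] deliver 0→1 → N1(foll b8 [y])
[16] deliver 2→1 → ∅
[17] deliver 2→0 → ∅
[18] timeout(1) → N1(cand b13 [y])
[19] deliver 2→3 → N3(foll b6 [-])
[20] deliver 3→0 → ∅
[21] deliver 0→3 → N3(foll b8 [-])
[22] timeout(2) → N2(cand b10 [y])
[23] deliver 3→1 → ∅
[24] deliver 3→1 → ∅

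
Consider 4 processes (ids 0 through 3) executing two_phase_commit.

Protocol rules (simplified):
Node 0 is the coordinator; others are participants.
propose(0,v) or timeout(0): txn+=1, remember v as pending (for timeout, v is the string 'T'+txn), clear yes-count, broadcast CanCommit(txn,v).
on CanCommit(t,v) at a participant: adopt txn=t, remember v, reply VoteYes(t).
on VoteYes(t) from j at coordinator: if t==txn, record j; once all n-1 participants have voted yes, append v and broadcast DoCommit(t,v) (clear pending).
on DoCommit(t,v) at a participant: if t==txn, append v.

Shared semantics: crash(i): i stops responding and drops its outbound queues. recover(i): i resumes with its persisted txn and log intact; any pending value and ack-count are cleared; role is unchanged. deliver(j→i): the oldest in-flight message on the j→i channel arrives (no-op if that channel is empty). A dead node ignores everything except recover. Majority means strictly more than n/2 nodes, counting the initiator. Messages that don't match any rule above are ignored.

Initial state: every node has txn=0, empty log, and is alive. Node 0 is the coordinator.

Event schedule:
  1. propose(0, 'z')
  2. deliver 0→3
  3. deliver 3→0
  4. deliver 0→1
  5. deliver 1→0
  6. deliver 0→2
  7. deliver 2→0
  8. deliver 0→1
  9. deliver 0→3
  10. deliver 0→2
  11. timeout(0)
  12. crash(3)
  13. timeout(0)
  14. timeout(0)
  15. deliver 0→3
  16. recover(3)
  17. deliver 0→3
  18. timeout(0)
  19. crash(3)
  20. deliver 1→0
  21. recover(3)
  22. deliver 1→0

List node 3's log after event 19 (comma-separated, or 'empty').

[1] propose(0,'z') → N0(coor t1 [-])
[2] deliver 0→3 → N3(part t1 [-])
[3] deliver 3→0 → ∅
[4] deliver 0→1 → N1(part t1 [-])
[5] deliver 1→0 → ∅
[6] deliver 0→2 → N2(part t1 [-])
[7] deliver 2→0 → N0(coor t1 [z])
[8] deliver 0→1 → N1(part t1 [z])
[9] deliver 0→3 → N3(part t1 [z])
[10] deliver 0→2 → N2(part t1 [z])
[11] timeout(0) → N0(coor t2 [z])
[12] crash(3) → N3(✗part t1 [z])
[13] timeout(0) → N0(coor t3 [z])
[14] timeout(0) → N0(coor t4 [z])
[15] deliver 0→3 → ∅
[16] recover(3) → N3(part t1 [z])
[17] deliver 0→3 → N3(part t2 [z])
[18] timeout(0) → N0(coor t5 [z])
[19] crash(3) → N3(✗part t2 [z])

z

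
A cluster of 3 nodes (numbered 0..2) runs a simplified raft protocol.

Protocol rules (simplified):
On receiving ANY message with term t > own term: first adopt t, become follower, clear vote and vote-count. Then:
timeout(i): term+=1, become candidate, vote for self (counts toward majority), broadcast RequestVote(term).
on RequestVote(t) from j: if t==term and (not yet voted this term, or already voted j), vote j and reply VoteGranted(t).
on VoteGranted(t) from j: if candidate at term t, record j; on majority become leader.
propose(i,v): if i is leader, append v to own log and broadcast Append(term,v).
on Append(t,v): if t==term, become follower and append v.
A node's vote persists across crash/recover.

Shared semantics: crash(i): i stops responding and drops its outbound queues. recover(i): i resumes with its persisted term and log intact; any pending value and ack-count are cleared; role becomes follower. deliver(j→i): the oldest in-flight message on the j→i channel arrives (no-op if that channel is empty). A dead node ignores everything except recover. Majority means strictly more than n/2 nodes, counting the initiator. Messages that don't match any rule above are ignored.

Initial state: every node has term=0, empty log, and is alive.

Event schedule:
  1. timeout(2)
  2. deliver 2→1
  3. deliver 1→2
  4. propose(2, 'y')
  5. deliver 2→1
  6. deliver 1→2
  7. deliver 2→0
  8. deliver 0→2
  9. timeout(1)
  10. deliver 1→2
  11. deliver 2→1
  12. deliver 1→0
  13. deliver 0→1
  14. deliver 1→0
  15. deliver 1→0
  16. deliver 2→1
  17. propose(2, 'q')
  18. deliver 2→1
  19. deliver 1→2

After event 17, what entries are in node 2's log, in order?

1. timeout(2):  <2:cand t1 ->
2. deliver 2→1:  <1:foll t1 ->
3. deliver 1→2:  <2:lead t1 ->
4. propose(2,'y'):  <2:lead t1 y>
5. deliver 2→1:  <1:foll t1 y>
6. deliver 1→2:  nop
7. deliver 2→0:  <0:foll t1 ->
8. deliver 0→2:  nop
9. timeout(1):  <1:cand t2 y>
10. deliver 1→2:  <2:foll t2 y>
11. deliver 2→1:  <1:lead t2 y>
12. deliver 1→0:  <0:foll t2 ->
13. deliver 0→1:  nop
14. deliver 1→0:  nop
15. deliver 1→0:  nop
16. deliver 2→1:  nop
17. propose(2,'q'):  nop

y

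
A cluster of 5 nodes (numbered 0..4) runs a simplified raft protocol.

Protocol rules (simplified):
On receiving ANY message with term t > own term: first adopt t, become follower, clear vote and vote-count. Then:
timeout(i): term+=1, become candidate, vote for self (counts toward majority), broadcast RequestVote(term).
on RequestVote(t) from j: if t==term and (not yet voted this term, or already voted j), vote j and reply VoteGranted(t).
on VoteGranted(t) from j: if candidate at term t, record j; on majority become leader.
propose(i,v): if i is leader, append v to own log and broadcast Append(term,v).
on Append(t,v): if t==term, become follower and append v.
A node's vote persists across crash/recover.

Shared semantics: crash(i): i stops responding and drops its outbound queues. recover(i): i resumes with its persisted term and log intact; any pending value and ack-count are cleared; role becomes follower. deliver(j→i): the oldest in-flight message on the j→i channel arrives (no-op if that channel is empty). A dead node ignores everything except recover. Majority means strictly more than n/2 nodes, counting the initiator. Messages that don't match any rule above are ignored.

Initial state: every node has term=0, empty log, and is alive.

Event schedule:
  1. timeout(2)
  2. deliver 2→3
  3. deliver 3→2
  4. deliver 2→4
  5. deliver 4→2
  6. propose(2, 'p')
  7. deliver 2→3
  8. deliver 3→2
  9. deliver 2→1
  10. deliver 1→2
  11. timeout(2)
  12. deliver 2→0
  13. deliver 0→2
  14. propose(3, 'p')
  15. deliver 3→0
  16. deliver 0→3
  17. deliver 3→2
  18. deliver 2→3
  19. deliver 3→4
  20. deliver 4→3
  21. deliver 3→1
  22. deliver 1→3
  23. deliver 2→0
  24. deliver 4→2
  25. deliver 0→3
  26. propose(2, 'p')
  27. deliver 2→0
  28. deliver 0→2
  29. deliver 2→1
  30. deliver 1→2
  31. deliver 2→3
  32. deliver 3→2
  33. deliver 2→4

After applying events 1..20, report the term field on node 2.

after 1 — timeout(2): n2:cand/t1/[-]
after 2 — deliver 2→3: n3:foll/t1/[-]
after 3 — deliver 3→2: ·
after 4 — deliver 2→4: n4:foll/t1/[-]
after 5 — deliver 4→2: n2:lead/t1/[-]
after 6 — propose(2,'p'): n2:lead/t1/[p]
after 7 — deliver 2→3: n3:foll/t1/[p]
after 8 — deliver 3→2: ·
after 9 — deliver 2→1: n1:foll/t1/[-]
after 10 — deliver 1→2: ·
after 11 — timeout(2): n2:cand/t2/[p]
after 12 — deliver 2→0: n0:foll/t1/[-]
after 13 — deliver 0→2: ·
after 14 — propose(3,'p'): ·
after 15 — deliver 3→0: ·
after 16 — deliver 0→3: ·
after 17 — deliver 3→2: ·
after 18 — deliver 2→3: n3:foll/t2/[p]
after 19 — deliver 3→4: ·
after 20 — deliver 4→3: ·

2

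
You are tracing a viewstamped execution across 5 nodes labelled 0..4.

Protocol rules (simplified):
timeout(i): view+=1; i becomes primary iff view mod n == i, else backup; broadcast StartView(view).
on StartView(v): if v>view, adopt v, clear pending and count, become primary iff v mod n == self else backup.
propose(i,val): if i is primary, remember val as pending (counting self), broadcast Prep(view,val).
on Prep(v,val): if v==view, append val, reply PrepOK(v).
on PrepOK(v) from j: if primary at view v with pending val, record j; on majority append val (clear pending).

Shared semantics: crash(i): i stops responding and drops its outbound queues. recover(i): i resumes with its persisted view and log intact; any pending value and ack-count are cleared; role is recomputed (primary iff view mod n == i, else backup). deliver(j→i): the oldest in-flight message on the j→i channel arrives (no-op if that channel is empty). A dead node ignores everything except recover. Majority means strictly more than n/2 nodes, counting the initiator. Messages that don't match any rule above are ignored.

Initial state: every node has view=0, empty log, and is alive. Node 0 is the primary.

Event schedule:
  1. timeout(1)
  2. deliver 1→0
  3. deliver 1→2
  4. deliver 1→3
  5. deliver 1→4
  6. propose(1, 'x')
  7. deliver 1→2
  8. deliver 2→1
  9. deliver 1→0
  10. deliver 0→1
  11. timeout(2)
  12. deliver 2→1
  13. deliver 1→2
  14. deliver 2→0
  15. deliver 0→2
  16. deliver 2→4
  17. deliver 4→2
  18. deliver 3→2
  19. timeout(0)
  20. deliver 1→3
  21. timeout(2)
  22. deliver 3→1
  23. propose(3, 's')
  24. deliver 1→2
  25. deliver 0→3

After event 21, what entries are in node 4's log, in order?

empty

[1] timeout(1) → N1(prim v1 [-])
[2] deliver 1→0 → N0(back v1 [-])
[3] deliver 1→2 → N2(back v1 [-])
[4] deliver 1→3 → N3(back v1 [-])
[5] deliver 1→4 → N4(back v1 [-])
[6] propose(1,'x') → ∅
[7] deliver 1→2 → N2(back v1 [x])
[8] deliver 2→1 → ∅
[9] deliver 1→0 → N0(back v1 [x])
[10] deliver 0→1 → N1(prim v1 [x])
[11] timeout(2) → N2(prim v2 [x])
[12] deliver 2→1 → N1(back v2 [x])
[13] deliver 1→2 → ∅
[14] deliver 2→0 → N0(back v2 [x])
[15] deliver 0→2 → ∅
[16] deliver 2→4 → N4(back v2 [-])
[17] deliver 4→2 → ∅
[18] deliver 3→2 → ∅
[19] timeout(0) → N0(back v3 [x])
[20] deliver 1→3 → N3(back v1 [x])
[21] timeout(2) → N2(back v3 [x])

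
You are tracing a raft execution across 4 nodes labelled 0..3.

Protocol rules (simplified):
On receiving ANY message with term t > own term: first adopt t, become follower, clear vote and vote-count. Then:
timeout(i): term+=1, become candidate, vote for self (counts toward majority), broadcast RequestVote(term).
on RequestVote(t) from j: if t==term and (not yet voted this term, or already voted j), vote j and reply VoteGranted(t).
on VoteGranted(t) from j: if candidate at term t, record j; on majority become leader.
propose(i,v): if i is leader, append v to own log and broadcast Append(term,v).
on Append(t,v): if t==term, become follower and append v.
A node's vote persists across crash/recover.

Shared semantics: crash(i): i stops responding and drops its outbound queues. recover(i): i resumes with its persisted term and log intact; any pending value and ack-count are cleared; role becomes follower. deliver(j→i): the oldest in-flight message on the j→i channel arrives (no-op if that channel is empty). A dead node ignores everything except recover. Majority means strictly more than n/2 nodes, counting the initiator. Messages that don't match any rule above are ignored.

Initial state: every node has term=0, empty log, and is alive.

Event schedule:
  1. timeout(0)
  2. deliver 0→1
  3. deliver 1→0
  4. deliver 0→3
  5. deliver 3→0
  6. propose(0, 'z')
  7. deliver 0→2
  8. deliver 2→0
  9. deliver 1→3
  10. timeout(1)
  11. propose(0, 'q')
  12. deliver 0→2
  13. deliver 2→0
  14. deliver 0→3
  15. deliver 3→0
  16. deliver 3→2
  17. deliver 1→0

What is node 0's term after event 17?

2

[1] timeout(0) → N0(cand t1 [-])
[2] deliver 0→1 → N1(foll t1 [-])
[3] deliver 1→0 → ∅
[4] deliver 0→3 → N3(foll t1 [-])
[5] deliver 3→0 → N0(lead t1 [-])
[6] propose(0,'z') → N0(lead t1 [z])
[7] deliver 0→2 → N2(foll t1 [-])
[8] deliver 2→0 → ∅
[9] deliver 1→3 → ∅
[10] timeout(1) → N1(cand t2 [-])
[11] propose(0,'q') → N0(lead t1 [z,q])
[12] deliver 0→2 → N2(foll t1 [z])
[13] deliver 2→0 → ∅
[14] deliver 0→3 → N3(foll t1 [z])
[15] deliver 3→0 → ∅
[16] deliver 3→2 → ∅
[17] deliver 1→0 → N0(foll t2 [z,q])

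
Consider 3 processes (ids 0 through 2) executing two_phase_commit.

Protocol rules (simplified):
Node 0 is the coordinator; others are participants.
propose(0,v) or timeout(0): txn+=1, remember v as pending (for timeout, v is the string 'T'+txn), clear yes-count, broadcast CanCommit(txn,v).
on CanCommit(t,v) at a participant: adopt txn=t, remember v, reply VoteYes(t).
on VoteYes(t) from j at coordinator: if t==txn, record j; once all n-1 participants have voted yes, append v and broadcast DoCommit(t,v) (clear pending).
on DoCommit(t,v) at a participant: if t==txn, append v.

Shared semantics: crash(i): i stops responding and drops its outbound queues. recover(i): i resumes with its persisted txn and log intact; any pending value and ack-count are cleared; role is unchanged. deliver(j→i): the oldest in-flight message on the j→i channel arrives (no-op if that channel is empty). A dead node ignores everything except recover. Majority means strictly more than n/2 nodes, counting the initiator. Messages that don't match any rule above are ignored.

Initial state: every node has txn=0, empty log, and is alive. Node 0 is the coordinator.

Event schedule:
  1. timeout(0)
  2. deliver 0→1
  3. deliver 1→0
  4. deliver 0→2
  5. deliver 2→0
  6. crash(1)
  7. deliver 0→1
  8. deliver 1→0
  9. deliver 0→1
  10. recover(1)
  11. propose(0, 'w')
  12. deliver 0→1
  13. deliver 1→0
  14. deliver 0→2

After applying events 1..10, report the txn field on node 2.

1

step 1 timeout(0): 0={coor,t=1,log=-}
step 2 deliver 0→1: 1={part,t=1,log=-}
step 3 deliver 1→0: —
step 4 deliver 0→2: 2={part,t=1,log=-}
step 5 deliver 2→0: 0={coor,t=1,log=T1}
step 6 crash(1): 1={✗part,t=1,log=-}
step 7 deliver 0→1: —
step 8 deliver 1→0: —
step 9 deliver 0→1: —
step 10 recover(1): 1={part,t=1,log=-}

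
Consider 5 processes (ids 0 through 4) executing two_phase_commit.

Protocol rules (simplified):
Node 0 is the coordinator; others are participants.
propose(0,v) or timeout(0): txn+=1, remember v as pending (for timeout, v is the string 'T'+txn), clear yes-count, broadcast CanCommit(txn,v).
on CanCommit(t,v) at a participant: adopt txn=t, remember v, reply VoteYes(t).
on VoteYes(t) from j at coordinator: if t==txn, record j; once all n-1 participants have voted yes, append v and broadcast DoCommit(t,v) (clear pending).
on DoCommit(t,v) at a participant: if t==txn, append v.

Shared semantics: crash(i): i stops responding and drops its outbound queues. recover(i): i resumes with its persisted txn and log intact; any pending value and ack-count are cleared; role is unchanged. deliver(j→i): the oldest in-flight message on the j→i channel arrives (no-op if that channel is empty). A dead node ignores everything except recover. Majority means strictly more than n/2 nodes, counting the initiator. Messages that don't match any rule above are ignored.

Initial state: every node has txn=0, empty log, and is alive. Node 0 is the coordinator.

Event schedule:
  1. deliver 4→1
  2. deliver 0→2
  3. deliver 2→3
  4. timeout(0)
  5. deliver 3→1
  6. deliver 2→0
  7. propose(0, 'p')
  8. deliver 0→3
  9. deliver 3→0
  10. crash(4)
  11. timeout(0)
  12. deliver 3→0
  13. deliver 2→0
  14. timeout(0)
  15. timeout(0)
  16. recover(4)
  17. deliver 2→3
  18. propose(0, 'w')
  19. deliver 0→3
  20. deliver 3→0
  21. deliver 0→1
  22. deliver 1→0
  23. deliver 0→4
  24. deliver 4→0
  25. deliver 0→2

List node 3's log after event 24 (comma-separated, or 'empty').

1. deliver 4→1:  nop
2. deliver 0→2:  nop
3. deliver 2→3:  nop
4. timeout(0):  <0:coor t1 ->
5. deliver 3→1:  nop
6. deliver 2→0:  nop
7. propose(0,'p'):  <0:coor t2 ->
8. deliver 0→3:  <3:part t1 ->
9. deliver 3→0:  nop
10. crash(4):  <4:✗part t0 ->
11. timeout(0):  <0:coor t3 ->
12. deliver 3→0:  nop
13. deliver 2→0:  nop
14. timeout(0):  <0:coor t4 ->
15. timeout(0):  <0:coor t5 ->
16. recover(4):  <4:part t0 ->
17. deliver 2→3:  nop
18. propose(0,'w'):  <0:coor t6 ->
19. deliver 0→3:  <3:part t2 ->
20. deliver 3→0:  nop
21. deliver 0→1:  <1:part t1 ->
22. deliver 1→0:  nop
23. deliver 0→4:  <4:part t1 ->
24. deliver 4→0:  nop

empty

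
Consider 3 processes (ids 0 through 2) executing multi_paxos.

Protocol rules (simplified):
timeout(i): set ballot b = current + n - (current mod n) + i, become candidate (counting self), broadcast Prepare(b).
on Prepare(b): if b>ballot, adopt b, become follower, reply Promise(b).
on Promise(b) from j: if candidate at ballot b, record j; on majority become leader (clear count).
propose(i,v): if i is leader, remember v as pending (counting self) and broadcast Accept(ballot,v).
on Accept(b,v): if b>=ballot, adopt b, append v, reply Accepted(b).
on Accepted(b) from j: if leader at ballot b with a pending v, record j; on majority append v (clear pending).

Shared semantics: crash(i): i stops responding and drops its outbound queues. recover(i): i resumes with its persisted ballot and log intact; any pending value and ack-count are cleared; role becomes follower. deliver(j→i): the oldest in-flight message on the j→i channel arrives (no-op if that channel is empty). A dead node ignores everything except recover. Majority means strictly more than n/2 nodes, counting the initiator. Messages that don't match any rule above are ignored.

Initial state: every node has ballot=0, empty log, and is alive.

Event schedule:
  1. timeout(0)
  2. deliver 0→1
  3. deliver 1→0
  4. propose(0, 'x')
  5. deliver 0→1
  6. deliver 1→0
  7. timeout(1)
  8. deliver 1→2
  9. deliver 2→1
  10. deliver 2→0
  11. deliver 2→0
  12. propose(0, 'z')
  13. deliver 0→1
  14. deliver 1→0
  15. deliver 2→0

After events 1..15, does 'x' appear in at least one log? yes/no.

yes

e1 timeout(0): 0[cand,b=3,-]
e2 deliver 0→1: 1[foll,b=3,-]
e3 deliver 1→0: 0[lead,b=3,-]
e4 propose(0,'x'): ·
e5 deliver 0→1: 1[foll,b=3,x]
e6 deliver 1→0: 0[lead,b=3,x]
e7 timeout(1): 1[cand,b=7,x]
e8 deliver 1→2: 2[foll,b=7,-]
e9 deliver 2→1: 1[lead,b=7,x]
e10 deliver 2→0: ·
e11 deliver 2→0: ·
e12 propose(0,'z'): ·
e13 deliver 0→1: ·
e14 deliver 1→0: 0[foll,b=7,x]
e15 deliver 2→0: ·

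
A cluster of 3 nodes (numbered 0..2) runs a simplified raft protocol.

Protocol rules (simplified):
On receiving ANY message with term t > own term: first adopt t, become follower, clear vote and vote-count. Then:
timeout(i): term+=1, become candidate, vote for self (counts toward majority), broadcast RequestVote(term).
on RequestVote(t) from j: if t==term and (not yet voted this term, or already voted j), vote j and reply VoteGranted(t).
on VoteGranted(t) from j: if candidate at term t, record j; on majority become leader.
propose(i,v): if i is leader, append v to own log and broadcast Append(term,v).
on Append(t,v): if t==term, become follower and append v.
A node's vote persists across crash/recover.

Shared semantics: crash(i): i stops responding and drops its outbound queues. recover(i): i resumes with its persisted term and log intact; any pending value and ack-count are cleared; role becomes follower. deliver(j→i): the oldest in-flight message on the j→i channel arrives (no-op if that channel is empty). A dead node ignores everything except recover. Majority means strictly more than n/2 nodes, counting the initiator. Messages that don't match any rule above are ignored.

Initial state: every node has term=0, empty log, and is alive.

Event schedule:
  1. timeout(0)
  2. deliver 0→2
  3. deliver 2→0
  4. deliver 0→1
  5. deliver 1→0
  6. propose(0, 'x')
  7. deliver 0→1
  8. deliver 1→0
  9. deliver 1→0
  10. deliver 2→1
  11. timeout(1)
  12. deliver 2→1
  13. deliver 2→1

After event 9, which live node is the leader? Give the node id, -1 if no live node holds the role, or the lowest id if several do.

0

1. timeout(0):  <0:cand t1 ->
2. deliver 0→2:  <2:foll t1 ->
3. deliver 2→0:  <0:lead t1 ->
4. deliver 0→1:  <1:foll t1 ->
5. deliver 1→0:  nop
6. propose(0,'x'):  <0:lead t1 x>
7. deliver 0→1:  <1:foll t1 x>
8. deliver 1→0:  nop
9. deliver 1→0:  nop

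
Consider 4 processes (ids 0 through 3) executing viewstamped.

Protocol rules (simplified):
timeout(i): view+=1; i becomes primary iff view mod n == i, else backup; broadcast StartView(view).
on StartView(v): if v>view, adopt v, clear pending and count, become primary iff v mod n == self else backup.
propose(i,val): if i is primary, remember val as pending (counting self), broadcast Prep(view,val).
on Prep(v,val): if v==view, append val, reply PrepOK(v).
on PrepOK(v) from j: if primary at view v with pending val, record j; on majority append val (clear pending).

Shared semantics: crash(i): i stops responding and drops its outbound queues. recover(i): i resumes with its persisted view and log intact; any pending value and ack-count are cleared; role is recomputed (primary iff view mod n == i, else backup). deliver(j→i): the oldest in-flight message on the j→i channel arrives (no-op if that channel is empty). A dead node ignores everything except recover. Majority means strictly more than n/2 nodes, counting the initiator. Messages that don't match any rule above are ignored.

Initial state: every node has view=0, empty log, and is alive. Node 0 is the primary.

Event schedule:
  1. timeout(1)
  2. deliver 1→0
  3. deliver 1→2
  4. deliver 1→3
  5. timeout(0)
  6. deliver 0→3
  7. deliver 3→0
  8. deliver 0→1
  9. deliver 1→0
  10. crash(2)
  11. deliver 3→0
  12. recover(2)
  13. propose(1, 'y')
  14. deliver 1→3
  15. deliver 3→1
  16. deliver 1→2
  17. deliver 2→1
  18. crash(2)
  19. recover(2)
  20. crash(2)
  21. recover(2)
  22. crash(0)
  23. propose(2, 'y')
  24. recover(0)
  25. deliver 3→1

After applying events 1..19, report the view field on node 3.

[1] timeout(1) → N1(prim v1 [-])
[2] deliver 1→0 → N0(back v1 [-])
[3] deliver 1→2 → N2(back v1 [-])
[4] deliver 1→3 → N3(back v1 [-])
[5] timeout(0) → N0(back v2 [-])
[6] deliver 0→3 → N3(back v2 [-])
[7] deliver 3→0 → ∅
[8] deliver 0→1 → N1(back v2 [-])
[9] deliver 1→0 → ∅
[10] crash(2) → N2(✗back v1 [-])
[11] deliver 3→0 → ∅
[12] recover(2) → N2(back v1 [-])
[13] propose(1,'y') → ∅
[14] deliver 1→3 → ∅
[15] deliver 3→1 → ∅
[16] deliver 1→2 → ∅
[17] deliver 2→1 → ∅
[18] crash(2) → N2(✗back v1 [-])
[19] recover(2) → N2(back v1 [-])

2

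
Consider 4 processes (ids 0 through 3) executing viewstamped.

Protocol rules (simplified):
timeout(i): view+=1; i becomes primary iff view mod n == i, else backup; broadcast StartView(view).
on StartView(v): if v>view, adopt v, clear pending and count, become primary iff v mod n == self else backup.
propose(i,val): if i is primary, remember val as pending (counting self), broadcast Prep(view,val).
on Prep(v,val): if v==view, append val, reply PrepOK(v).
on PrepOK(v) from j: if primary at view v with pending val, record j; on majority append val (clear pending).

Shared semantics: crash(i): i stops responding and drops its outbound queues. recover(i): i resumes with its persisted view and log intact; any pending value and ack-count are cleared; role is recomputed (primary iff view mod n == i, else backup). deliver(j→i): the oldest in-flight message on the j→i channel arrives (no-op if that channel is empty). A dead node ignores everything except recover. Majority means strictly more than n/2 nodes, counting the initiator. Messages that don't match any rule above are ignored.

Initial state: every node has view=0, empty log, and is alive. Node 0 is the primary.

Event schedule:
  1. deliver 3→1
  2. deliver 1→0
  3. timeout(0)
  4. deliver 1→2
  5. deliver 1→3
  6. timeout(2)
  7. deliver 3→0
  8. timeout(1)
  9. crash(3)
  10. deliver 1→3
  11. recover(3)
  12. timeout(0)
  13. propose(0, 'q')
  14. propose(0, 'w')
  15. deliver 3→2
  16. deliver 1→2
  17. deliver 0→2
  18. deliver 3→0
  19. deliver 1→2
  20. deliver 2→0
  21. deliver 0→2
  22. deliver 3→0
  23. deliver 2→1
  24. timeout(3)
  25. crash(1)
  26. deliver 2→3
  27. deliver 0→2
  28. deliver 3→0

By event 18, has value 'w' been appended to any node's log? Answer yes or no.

no

1. deliver 3→1:  nop
2. deliver 1→0:  nop
3. timeout(0):  <0:back v1 ->
4. deliver 1→2:  nop
5. deliver 1→3:  nop
6. timeout(2):  <2:back v1 ->
7. deliver 3→0:  nop
8. timeout(1):  <1:prim v1 ->
9. crash(3):  <3:✗back v0 ->
10. deliver 1→3:  nop
11. recover(3):  <3:back v0 ->
12. timeout(0):  <0:back v2 ->
13. propose(0,'q'):  nop
14. propose(0,'w'):  nop
15. deliver 3→2:  nop
16. deliver 1→2:  nop
17. deliver 0→2:  nop
18. deliver 3→0:  nop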